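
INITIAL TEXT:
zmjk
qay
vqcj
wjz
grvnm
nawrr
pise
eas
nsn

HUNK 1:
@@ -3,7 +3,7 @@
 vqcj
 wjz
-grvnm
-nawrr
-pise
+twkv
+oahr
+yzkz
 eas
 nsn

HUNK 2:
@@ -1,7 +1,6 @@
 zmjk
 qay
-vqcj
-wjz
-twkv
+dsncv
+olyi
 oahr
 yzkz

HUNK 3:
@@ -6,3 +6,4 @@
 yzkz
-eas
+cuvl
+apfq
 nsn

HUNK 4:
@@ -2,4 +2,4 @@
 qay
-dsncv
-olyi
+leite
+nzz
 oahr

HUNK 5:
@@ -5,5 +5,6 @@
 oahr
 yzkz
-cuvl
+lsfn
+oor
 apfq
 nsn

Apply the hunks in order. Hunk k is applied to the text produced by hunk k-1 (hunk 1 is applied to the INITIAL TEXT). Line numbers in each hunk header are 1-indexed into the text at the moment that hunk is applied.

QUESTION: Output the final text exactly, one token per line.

Answer: zmjk
qay
leite
nzz
oahr
yzkz
lsfn
oor
apfq
nsn

Derivation:
Hunk 1: at line 3 remove [grvnm,nawrr,pise] add [twkv,oahr,yzkz] -> 9 lines: zmjk qay vqcj wjz twkv oahr yzkz eas nsn
Hunk 2: at line 1 remove [vqcj,wjz,twkv] add [dsncv,olyi] -> 8 lines: zmjk qay dsncv olyi oahr yzkz eas nsn
Hunk 3: at line 6 remove [eas] add [cuvl,apfq] -> 9 lines: zmjk qay dsncv olyi oahr yzkz cuvl apfq nsn
Hunk 4: at line 2 remove [dsncv,olyi] add [leite,nzz] -> 9 lines: zmjk qay leite nzz oahr yzkz cuvl apfq nsn
Hunk 5: at line 5 remove [cuvl] add [lsfn,oor] -> 10 lines: zmjk qay leite nzz oahr yzkz lsfn oor apfq nsn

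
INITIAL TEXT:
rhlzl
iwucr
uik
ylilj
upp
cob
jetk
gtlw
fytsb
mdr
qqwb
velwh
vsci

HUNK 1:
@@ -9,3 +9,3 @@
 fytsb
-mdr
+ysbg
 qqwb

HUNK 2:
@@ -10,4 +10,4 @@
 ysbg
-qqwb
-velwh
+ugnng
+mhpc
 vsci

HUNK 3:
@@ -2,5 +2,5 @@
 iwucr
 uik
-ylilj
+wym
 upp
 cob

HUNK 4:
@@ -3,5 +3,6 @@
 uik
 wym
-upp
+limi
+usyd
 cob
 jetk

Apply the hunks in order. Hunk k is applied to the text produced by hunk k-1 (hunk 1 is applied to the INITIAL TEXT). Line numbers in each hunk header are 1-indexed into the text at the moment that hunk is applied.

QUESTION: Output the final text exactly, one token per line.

Hunk 1: at line 9 remove [mdr] add [ysbg] -> 13 lines: rhlzl iwucr uik ylilj upp cob jetk gtlw fytsb ysbg qqwb velwh vsci
Hunk 2: at line 10 remove [qqwb,velwh] add [ugnng,mhpc] -> 13 lines: rhlzl iwucr uik ylilj upp cob jetk gtlw fytsb ysbg ugnng mhpc vsci
Hunk 3: at line 2 remove [ylilj] add [wym] -> 13 lines: rhlzl iwucr uik wym upp cob jetk gtlw fytsb ysbg ugnng mhpc vsci
Hunk 4: at line 3 remove [upp] add [limi,usyd] -> 14 lines: rhlzl iwucr uik wym limi usyd cob jetk gtlw fytsb ysbg ugnng mhpc vsci

Answer: rhlzl
iwucr
uik
wym
limi
usyd
cob
jetk
gtlw
fytsb
ysbg
ugnng
mhpc
vsci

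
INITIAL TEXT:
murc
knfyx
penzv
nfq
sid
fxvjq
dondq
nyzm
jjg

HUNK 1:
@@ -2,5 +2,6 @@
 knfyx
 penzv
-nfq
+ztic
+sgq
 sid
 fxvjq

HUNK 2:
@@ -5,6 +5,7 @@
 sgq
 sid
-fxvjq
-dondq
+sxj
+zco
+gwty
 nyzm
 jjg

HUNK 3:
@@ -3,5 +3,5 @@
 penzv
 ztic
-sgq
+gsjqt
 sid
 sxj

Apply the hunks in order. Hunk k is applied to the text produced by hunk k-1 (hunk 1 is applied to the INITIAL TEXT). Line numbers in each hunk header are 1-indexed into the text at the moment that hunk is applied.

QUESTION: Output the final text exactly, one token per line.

Hunk 1: at line 2 remove [nfq] add [ztic,sgq] -> 10 lines: murc knfyx penzv ztic sgq sid fxvjq dondq nyzm jjg
Hunk 2: at line 5 remove [fxvjq,dondq] add [sxj,zco,gwty] -> 11 lines: murc knfyx penzv ztic sgq sid sxj zco gwty nyzm jjg
Hunk 3: at line 3 remove [sgq] add [gsjqt] -> 11 lines: murc knfyx penzv ztic gsjqt sid sxj zco gwty nyzm jjg

Answer: murc
knfyx
penzv
ztic
gsjqt
sid
sxj
zco
gwty
nyzm
jjg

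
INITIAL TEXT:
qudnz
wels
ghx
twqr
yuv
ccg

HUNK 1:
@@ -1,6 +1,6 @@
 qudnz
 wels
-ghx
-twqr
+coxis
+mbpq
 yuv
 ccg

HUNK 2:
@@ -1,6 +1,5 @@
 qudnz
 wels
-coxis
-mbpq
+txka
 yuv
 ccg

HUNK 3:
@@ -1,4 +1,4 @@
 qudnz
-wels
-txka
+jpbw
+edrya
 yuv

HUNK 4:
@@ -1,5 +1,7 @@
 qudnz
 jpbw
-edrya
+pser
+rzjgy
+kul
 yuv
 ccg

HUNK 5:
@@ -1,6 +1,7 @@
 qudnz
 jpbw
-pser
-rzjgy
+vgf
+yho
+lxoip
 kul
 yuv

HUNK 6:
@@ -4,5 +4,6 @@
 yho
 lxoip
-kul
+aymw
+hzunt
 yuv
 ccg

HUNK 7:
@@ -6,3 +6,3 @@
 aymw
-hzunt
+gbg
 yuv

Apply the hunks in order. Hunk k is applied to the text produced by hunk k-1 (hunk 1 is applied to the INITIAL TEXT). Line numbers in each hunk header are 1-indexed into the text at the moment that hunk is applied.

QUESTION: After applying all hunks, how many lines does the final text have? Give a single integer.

Answer: 9

Derivation:
Hunk 1: at line 1 remove [ghx,twqr] add [coxis,mbpq] -> 6 lines: qudnz wels coxis mbpq yuv ccg
Hunk 2: at line 1 remove [coxis,mbpq] add [txka] -> 5 lines: qudnz wels txka yuv ccg
Hunk 3: at line 1 remove [wels,txka] add [jpbw,edrya] -> 5 lines: qudnz jpbw edrya yuv ccg
Hunk 4: at line 1 remove [edrya] add [pser,rzjgy,kul] -> 7 lines: qudnz jpbw pser rzjgy kul yuv ccg
Hunk 5: at line 1 remove [pser,rzjgy] add [vgf,yho,lxoip] -> 8 lines: qudnz jpbw vgf yho lxoip kul yuv ccg
Hunk 6: at line 4 remove [kul] add [aymw,hzunt] -> 9 lines: qudnz jpbw vgf yho lxoip aymw hzunt yuv ccg
Hunk 7: at line 6 remove [hzunt] add [gbg] -> 9 lines: qudnz jpbw vgf yho lxoip aymw gbg yuv ccg
Final line count: 9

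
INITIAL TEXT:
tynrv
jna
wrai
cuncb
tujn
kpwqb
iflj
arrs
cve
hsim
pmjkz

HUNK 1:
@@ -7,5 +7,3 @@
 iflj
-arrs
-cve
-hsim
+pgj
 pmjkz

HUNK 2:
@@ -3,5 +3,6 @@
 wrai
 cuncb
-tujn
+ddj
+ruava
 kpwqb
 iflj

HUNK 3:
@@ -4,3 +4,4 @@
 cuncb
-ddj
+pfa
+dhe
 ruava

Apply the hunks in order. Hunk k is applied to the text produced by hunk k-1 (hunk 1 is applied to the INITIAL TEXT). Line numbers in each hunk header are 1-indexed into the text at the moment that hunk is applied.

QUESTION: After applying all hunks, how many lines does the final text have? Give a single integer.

Answer: 11

Derivation:
Hunk 1: at line 7 remove [arrs,cve,hsim] add [pgj] -> 9 lines: tynrv jna wrai cuncb tujn kpwqb iflj pgj pmjkz
Hunk 2: at line 3 remove [tujn] add [ddj,ruava] -> 10 lines: tynrv jna wrai cuncb ddj ruava kpwqb iflj pgj pmjkz
Hunk 3: at line 4 remove [ddj] add [pfa,dhe] -> 11 lines: tynrv jna wrai cuncb pfa dhe ruava kpwqb iflj pgj pmjkz
Final line count: 11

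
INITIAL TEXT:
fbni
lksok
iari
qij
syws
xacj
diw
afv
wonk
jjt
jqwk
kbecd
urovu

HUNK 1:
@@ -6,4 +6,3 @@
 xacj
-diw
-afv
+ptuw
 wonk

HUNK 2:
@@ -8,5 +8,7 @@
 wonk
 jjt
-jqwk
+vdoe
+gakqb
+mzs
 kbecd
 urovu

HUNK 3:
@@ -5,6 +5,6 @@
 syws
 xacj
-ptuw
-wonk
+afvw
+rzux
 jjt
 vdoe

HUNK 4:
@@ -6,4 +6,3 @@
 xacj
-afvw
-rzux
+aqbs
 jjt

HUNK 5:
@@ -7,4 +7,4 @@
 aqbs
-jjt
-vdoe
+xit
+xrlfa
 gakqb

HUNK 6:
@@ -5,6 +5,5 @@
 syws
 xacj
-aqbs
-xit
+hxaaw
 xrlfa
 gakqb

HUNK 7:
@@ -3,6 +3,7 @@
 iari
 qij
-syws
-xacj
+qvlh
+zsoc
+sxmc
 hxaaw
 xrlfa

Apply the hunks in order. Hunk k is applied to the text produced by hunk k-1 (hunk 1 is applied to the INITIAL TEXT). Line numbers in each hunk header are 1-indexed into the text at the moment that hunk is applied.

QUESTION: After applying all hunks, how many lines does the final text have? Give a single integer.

Hunk 1: at line 6 remove [diw,afv] add [ptuw] -> 12 lines: fbni lksok iari qij syws xacj ptuw wonk jjt jqwk kbecd urovu
Hunk 2: at line 8 remove [jqwk] add [vdoe,gakqb,mzs] -> 14 lines: fbni lksok iari qij syws xacj ptuw wonk jjt vdoe gakqb mzs kbecd urovu
Hunk 3: at line 5 remove [ptuw,wonk] add [afvw,rzux] -> 14 lines: fbni lksok iari qij syws xacj afvw rzux jjt vdoe gakqb mzs kbecd urovu
Hunk 4: at line 6 remove [afvw,rzux] add [aqbs] -> 13 lines: fbni lksok iari qij syws xacj aqbs jjt vdoe gakqb mzs kbecd urovu
Hunk 5: at line 7 remove [jjt,vdoe] add [xit,xrlfa] -> 13 lines: fbni lksok iari qij syws xacj aqbs xit xrlfa gakqb mzs kbecd urovu
Hunk 6: at line 5 remove [aqbs,xit] add [hxaaw] -> 12 lines: fbni lksok iari qij syws xacj hxaaw xrlfa gakqb mzs kbecd urovu
Hunk 7: at line 3 remove [syws,xacj] add [qvlh,zsoc,sxmc] -> 13 lines: fbni lksok iari qij qvlh zsoc sxmc hxaaw xrlfa gakqb mzs kbecd urovu
Final line count: 13

Answer: 13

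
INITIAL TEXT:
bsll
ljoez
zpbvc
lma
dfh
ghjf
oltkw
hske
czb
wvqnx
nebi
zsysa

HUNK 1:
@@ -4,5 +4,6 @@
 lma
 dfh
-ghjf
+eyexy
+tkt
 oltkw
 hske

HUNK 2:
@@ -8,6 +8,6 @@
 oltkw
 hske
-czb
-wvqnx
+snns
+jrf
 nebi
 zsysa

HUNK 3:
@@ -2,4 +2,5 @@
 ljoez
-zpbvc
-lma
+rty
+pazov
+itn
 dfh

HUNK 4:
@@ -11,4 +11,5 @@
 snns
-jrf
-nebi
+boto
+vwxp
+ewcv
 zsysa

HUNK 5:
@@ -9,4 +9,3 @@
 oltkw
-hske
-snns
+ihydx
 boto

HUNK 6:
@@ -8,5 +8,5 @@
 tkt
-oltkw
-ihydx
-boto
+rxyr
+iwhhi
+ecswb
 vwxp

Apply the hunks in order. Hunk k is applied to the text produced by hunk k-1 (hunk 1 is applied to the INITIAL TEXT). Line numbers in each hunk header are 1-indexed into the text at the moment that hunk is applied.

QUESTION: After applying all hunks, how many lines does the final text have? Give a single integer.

Hunk 1: at line 4 remove [ghjf] add [eyexy,tkt] -> 13 lines: bsll ljoez zpbvc lma dfh eyexy tkt oltkw hske czb wvqnx nebi zsysa
Hunk 2: at line 8 remove [czb,wvqnx] add [snns,jrf] -> 13 lines: bsll ljoez zpbvc lma dfh eyexy tkt oltkw hske snns jrf nebi zsysa
Hunk 3: at line 2 remove [zpbvc,lma] add [rty,pazov,itn] -> 14 lines: bsll ljoez rty pazov itn dfh eyexy tkt oltkw hske snns jrf nebi zsysa
Hunk 4: at line 11 remove [jrf,nebi] add [boto,vwxp,ewcv] -> 15 lines: bsll ljoez rty pazov itn dfh eyexy tkt oltkw hske snns boto vwxp ewcv zsysa
Hunk 5: at line 9 remove [hske,snns] add [ihydx] -> 14 lines: bsll ljoez rty pazov itn dfh eyexy tkt oltkw ihydx boto vwxp ewcv zsysa
Hunk 6: at line 8 remove [oltkw,ihydx,boto] add [rxyr,iwhhi,ecswb] -> 14 lines: bsll ljoez rty pazov itn dfh eyexy tkt rxyr iwhhi ecswb vwxp ewcv zsysa
Final line count: 14

Answer: 14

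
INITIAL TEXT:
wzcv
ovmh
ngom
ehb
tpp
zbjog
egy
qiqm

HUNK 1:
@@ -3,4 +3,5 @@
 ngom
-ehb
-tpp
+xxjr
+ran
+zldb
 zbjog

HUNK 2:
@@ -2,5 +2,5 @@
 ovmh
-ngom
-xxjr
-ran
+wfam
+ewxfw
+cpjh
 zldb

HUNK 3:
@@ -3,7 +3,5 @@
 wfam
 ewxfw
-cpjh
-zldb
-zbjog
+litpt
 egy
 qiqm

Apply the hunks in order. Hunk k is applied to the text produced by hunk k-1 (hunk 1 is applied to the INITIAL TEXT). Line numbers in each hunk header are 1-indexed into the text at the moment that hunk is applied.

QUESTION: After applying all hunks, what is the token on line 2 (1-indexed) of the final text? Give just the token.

Answer: ovmh

Derivation:
Hunk 1: at line 3 remove [ehb,tpp] add [xxjr,ran,zldb] -> 9 lines: wzcv ovmh ngom xxjr ran zldb zbjog egy qiqm
Hunk 2: at line 2 remove [ngom,xxjr,ran] add [wfam,ewxfw,cpjh] -> 9 lines: wzcv ovmh wfam ewxfw cpjh zldb zbjog egy qiqm
Hunk 3: at line 3 remove [cpjh,zldb,zbjog] add [litpt] -> 7 lines: wzcv ovmh wfam ewxfw litpt egy qiqm
Final line 2: ovmh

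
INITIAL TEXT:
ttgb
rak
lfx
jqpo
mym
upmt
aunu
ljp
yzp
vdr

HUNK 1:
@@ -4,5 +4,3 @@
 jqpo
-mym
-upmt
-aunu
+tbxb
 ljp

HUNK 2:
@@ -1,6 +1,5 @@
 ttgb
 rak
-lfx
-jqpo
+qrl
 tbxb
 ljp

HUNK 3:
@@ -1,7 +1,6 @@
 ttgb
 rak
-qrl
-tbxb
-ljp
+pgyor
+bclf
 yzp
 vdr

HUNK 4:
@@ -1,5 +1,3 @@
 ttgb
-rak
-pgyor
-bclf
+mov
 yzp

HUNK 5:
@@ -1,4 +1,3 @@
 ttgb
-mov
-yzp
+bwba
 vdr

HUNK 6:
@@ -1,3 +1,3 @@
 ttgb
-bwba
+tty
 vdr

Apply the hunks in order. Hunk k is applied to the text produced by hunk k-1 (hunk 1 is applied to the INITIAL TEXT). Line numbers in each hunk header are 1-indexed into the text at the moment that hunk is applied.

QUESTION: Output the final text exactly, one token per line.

Hunk 1: at line 4 remove [mym,upmt,aunu] add [tbxb] -> 8 lines: ttgb rak lfx jqpo tbxb ljp yzp vdr
Hunk 2: at line 1 remove [lfx,jqpo] add [qrl] -> 7 lines: ttgb rak qrl tbxb ljp yzp vdr
Hunk 3: at line 1 remove [qrl,tbxb,ljp] add [pgyor,bclf] -> 6 lines: ttgb rak pgyor bclf yzp vdr
Hunk 4: at line 1 remove [rak,pgyor,bclf] add [mov] -> 4 lines: ttgb mov yzp vdr
Hunk 5: at line 1 remove [mov,yzp] add [bwba] -> 3 lines: ttgb bwba vdr
Hunk 6: at line 1 remove [bwba] add [tty] -> 3 lines: ttgb tty vdr

Answer: ttgb
tty
vdr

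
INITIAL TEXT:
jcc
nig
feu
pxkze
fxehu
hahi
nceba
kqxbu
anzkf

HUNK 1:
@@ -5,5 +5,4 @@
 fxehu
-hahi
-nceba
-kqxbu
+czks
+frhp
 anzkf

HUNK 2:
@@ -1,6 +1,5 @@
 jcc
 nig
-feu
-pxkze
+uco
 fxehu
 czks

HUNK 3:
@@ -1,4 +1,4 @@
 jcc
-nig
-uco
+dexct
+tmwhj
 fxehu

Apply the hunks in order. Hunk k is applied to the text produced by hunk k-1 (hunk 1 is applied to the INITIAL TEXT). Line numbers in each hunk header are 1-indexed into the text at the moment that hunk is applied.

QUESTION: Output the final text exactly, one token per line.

Hunk 1: at line 5 remove [hahi,nceba,kqxbu] add [czks,frhp] -> 8 lines: jcc nig feu pxkze fxehu czks frhp anzkf
Hunk 2: at line 1 remove [feu,pxkze] add [uco] -> 7 lines: jcc nig uco fxehu czks frhp anzkf
Hunk 3: at line 1 remove [nig,uco] add [dexct,tmwhj] -> 7 lines: jcc dexct tmwhj fxehu czks frhp anzkf

Answer: jcc
dexct
tmwhj
fxehu
czks
frhp
anzkf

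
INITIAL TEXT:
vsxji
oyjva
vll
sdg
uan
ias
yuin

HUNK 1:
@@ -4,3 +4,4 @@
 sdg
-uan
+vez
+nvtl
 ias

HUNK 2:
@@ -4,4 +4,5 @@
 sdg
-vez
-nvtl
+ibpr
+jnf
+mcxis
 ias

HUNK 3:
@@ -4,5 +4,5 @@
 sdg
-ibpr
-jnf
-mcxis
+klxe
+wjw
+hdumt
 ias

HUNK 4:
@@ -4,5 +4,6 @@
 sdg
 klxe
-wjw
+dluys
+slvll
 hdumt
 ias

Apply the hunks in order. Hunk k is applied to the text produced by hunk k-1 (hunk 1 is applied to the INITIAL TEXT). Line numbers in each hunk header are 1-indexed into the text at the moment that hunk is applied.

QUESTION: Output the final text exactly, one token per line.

Hunk 1: at line 4 remove [uan] add [vez,nvtl] -> 8 lines: vsxji oyjva vll sdg vez nvtl ias yuin
Hunk 2: at line 4 remove [vez,nvtl] add [ibpr,jnf,mcxis] -> 9 lines: vsxji oyjva vll sdg ibpr jnf mcxis ias yuin
Hunk 3: at line 4 remove [ibpr,jnf,mcxis] add [klxe,wjw,hdumt] -> 9 lines: vsxji oyjva vll sdg klxe wjw hdumt ias yuin
Hunk 4: at line 4 remove [wjw] add [dluys,slvll] -> 10 lines: vsxji oyjva vll sdg klxe dluys slvll hdumt ias yuin

Answer: vsxji
oyjva
vll
sdg
klxe
dluys
slvll
hdumt
ias
yuin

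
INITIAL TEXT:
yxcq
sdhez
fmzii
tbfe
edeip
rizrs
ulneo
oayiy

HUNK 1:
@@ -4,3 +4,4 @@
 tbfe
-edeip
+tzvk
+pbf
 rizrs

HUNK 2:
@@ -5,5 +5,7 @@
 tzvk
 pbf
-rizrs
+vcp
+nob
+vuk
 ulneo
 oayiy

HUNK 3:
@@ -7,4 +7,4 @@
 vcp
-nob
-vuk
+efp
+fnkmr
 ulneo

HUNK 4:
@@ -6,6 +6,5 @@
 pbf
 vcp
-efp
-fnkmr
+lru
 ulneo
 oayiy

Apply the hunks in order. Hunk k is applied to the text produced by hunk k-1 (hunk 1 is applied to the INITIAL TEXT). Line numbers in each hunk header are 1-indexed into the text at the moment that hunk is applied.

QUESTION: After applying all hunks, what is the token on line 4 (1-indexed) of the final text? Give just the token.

Hunk 1: at line 4 remove [edeip] add [tzvk,pbf] -> 9 lines: yxcq sdhez fmzii tbfe tzvk pbf rizrs ulneo oayiy
Hunk 2: at line 5 remove [rizrs] add [vcp,nob,vuk] -> 11 lines: yxcq sdhez fmzii tbfe tzvk pbf vcp nob vuk ulneo oayiy
Hunk 3: at line 7 remove [nob,vuk] add [efp,fnkmr] -> 11 lines: yxcq sdhez fmzii tbfe tzvk pbf vcp efp fnkmr ulneo oayiy
Hunk 4: at line 6 remove [efp,fnkmr] add [lru] -> 10 lines: yxcq sdhez fmzii tbfe tzvk pbf vcp lru ulneo oayiy
Final line 4: tbfe

Answer: tbfe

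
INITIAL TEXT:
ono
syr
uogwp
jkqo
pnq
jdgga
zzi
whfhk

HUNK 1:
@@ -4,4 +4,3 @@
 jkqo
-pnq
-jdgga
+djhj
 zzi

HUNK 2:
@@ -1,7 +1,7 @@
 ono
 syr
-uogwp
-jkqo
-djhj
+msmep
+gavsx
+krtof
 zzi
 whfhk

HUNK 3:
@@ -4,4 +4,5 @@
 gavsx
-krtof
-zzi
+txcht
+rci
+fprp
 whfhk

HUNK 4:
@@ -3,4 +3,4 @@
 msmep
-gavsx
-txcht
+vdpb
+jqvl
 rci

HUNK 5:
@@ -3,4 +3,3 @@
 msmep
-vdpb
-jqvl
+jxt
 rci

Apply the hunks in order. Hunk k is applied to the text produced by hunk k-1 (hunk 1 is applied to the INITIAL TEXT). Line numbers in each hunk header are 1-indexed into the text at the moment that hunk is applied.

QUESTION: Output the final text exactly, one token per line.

Hunk 1: at line 4 remove [pnq,jdgga] add [djhj] -> 7 lines: ono syr uogwp jkqo djhj zzi whfhk
Hunk 2: at line 1 remove [uogwp,jkqo,djhj] add [msmep,gavsx,krtof] -> 7 lines: ono syr msmep gavsx krtof zzi whfhk
Hunk 3: at line 4 remove [krtof,zzi] add [txcht,rci,fprp] -> 8 lines: ono syr msmep gavsx txcht rci fprp whfhk
Hunk 4: at line 3 remove [gavsx,txcht] add [vdpb,jqvl] -> 8 lines: ono syr msmep vdpb jqvl rci fprp whfhk
Hunk 5: at line 3 remove [vdpb,jqvl] add [jxt] -> 7 lines: ono syr msmep jxt rci fprp whfhk

Answer: ono
syr
msmep
jxt
rci
fprp
whfhk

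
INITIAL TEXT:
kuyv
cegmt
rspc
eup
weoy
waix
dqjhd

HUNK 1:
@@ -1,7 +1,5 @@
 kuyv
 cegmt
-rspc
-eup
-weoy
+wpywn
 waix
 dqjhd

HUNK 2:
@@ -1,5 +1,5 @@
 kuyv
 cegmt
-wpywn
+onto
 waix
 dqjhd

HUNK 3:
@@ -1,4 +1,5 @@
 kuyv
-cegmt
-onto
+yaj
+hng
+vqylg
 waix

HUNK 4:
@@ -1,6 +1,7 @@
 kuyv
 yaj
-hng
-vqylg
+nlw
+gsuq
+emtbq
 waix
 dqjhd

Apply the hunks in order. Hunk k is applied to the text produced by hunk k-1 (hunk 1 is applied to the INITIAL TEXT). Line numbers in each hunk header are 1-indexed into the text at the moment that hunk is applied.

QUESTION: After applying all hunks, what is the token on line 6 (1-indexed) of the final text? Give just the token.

Answer: waix

Derivation:
Hunk 1: at line 1 remove [rspc,eup,weoy] add [wpywn] -> 5 lines: kuyv cegmt wpywn waix dqjhd
Hunk 2: at line 1 remove [wpywn] add [onto] -> 5 lines: kuyv cegmt onto waix dqjhd
Hunk 3: at line 1 remove [cegmt,onto] add [yaj,hng,vqylg] -> 6 lines: kuyv yaj hng vqylg waix dqjhd
Hunk 4: at line 1 remove [hng,vqylg] add [nlw,gsuq,emtbq] -> 7 lines: kuyv yaj nlw gsuq emtbq waix dqjhd
Final line 6: waix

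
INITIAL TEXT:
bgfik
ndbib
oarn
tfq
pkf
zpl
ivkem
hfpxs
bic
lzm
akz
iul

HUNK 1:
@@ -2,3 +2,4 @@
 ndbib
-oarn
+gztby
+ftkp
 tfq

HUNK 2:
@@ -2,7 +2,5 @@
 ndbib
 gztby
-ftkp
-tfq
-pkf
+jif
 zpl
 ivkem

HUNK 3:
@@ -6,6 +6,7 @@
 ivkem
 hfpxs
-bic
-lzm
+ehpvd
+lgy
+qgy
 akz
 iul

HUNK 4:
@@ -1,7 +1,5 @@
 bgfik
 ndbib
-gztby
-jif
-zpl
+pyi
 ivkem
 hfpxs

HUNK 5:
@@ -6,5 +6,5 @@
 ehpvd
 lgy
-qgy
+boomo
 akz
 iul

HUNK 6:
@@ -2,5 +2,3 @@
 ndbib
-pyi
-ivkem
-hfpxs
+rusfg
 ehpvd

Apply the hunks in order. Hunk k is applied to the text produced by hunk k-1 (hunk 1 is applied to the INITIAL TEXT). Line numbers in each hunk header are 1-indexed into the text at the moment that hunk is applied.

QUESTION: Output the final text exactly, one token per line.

Hunk 1: at line 2 remove [oarn] add [gztby,ftkp] -> 13 lines: bgfik ndbib gztby ftkp tfq pkf zpl ivkem hfpxs bic lzm akz iul
Hunk 2: at line 2 remove [ftkp,tfq,pkf] add [jif] -> 11 lines: bgfik ndbib gztby jif zpl ivkem hfpxs bic lzm akz iul
Hunk 3: at line 6 remove [bic,lzm] add [ehpvd,lgy,qgy] -> 12 lines: bgfik ndbib gztby jif zpl ivkem hfpxs ehpvd lgy qgy akz iul
Hunk 4: at line 1 remove [gztby,jif,zpl] add [pyi] -> 10 lines: bgfik ndbib pyi ivkem hfpxs ehpvd lgy qgy akz iul
Hunk 5: at line 6 remove [qgy] add [boomo] -> 10 lines: bgfik ndbib pyi ivkem hfpxs ehpvd lgy boomo akz iul
Hunk 6: at line 2 remove [pyi,ivkem,hfpxs] add [rusfg] -> 8 lines: bgfik ndbib rusfg ehpvd lgy boomo akz iul

Answer: bgfik
ndbib
rusfg
ehpvd
lgy
boomo
akz
iul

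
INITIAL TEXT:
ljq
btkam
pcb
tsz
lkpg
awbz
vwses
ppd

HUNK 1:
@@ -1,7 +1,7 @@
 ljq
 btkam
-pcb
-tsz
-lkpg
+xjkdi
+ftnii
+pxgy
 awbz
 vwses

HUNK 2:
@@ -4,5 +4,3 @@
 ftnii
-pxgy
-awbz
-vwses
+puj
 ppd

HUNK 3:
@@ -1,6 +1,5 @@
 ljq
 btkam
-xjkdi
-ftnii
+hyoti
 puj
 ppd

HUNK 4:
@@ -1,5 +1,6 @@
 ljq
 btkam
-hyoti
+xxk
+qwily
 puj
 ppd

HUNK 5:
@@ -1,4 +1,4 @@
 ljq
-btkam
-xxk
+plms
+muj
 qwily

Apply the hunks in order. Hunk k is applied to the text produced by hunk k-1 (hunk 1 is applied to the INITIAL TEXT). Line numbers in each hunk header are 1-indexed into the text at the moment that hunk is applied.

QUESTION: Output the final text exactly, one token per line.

Hunk 1: at line 1 remove [pcb,tsz,lkpg] add [xjkdi,ftnii,pxgy] -> 8 lines: ljq btkam xjkdi ftnii pxgy awbz vwses ppd
Hunk 2: at line 4 remove [pxgy,awbz,vwses] add [puj] -> 6 lines: ljq btkam xjkdi ftnii puj ppd
Hunk 3: at line 1 remove [xjkdi,ftnii] add [hyoti] -> 5 lines: ljq btkam hyoti puj ppd
Hunk 4: at line 1 remove [hyoti] add [xxk,qwily] -> 6 lines: ljq btkam xxk qwily puj ppd
Hunk 5: at line 1 remove [btkam,xxk] add [plms,muj] -> 6 lines: ljq plms muj qwily puj ppd

Answer: ljq
plms
muj
qwily
puj
ppd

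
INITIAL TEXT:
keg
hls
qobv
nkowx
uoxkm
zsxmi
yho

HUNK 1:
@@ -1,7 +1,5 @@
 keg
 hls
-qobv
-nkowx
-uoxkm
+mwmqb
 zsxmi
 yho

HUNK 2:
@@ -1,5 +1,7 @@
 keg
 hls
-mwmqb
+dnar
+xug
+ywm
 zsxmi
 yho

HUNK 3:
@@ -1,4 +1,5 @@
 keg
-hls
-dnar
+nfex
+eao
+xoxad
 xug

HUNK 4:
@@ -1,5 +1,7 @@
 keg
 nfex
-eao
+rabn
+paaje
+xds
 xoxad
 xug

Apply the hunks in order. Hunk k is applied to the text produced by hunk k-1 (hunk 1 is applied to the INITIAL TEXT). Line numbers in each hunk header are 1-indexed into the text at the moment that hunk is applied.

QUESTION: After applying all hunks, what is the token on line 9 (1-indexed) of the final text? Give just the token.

Hunk 1: at line 1 remove [qobv,nkowx,uoxkm] add [mwmqb] -> 5 lines: keg hls mwmqb zsxmi yho
Hunk 2: at line 1 remove [mwmqb] add [dnar,xug,ywm] -> 7 lines: keg hls dnar xug ywm zsxmi yho
Hunk 3: at line 1 remove [hls,dnar] add [nfex,eao,xoxad] -> 8 lines: keg nfex eao xoxad xug ywm zsxmi yho
Hunk 4: at line 1 remove [eao] add [rabn,paaje,xds] -> 10 lines: keg nfex rabn paaje xds xoxad xug ywm zsxmi yho
Final line 9: zsxmi

Answer: zsxmi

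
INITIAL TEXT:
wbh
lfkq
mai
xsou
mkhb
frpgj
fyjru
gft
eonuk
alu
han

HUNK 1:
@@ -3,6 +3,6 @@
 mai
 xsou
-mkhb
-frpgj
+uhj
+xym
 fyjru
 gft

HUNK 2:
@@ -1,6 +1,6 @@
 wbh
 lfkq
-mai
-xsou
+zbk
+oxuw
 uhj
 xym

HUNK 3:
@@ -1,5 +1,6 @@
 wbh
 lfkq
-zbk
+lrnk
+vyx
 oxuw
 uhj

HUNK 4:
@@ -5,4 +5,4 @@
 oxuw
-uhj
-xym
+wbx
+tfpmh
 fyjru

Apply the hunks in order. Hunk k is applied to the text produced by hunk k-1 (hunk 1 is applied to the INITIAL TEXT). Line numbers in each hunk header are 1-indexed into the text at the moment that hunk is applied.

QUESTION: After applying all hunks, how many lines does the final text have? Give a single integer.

Hunk 1: at line 3 remove [mkhb,frpgj] add [uhj,xym] -> 11 lines: wbh lfkq mai xsou uhj xym fyjru gft eonuk alu han
Hunk 2: at line 1 remove [mai,xsou] add [zbk,oxuw] -> 11 lines: wbh lfkq zbk oxuw uhj xym fyjru gft eonuk alu han
Hunk 3: at line 1 remove [zbk] add [lrnk,vyx] -> 12 lines: wbh lfkq lrnk vyx oxuw uhj xym fyjru gft eonuk alu han
Hunk 4: at line 5 remove [uhj,xym] add [wbx,tfpmh] -> 12 lines: wbh lfkq lrnk vyx oxuw wbx tfpmh fyjru gft eonuk alu han
Final line count: 12

Answer: 12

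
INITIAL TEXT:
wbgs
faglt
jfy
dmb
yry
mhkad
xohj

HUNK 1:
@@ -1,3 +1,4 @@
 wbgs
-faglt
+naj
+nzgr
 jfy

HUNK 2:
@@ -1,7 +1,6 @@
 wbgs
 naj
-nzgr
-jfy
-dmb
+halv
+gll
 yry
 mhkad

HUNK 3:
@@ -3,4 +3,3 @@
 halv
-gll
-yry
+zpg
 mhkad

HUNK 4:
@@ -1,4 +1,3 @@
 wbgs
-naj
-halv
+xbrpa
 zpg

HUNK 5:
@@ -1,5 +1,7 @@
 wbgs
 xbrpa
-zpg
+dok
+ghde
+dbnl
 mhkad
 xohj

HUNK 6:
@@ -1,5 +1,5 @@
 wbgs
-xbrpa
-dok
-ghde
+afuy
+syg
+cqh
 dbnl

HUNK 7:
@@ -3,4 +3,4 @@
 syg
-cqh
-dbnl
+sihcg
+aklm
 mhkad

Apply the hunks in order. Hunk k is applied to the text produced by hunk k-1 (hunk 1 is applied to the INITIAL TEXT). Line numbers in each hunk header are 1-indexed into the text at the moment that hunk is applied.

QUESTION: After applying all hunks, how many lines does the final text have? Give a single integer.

Answer: 7

Derivation:
Hunk 1: at line 1 remove [faglt] add [naj,nzgr] -> 8 lines: wbgs naj nzgr jfy dmb yry mhkad xohj
Hunk 2: at line 1 remove [nzgr,jfy,dmb] add [halv,gll] -> 7 lines: wbgs naj halv gll yry mhkad xohj
Hunk 3: at line 3 remove [gll,yry] add [zpg] -> 6 lines: wbgs naj halv zpg mhkad xohj
Hunk 4: at line 1 remove [naj,halv] add [xbrpa] -> 5 lines: wbgs xbrpa zpg mhkad xohj
Hunk 5: at line 1 remove [zpg] add [dok,ghde,dbnl] -> 7 lines: wbgs xbrpa dok ghde dbnl mhkad xohj
Hunk 6: at line 1 remove [xbrpa,dok,ghde] add [afuy,syg,cqh] -> 7 lines: wbgs afuy syg cqh dbnl mhkad xohj
Hunk 7: at line 3 remove [cqh,dbnl] add [sihcg,aklm] -> 7 lines: wbgs afuy syg sihcg aklm mhkad xohj
Final line count: 7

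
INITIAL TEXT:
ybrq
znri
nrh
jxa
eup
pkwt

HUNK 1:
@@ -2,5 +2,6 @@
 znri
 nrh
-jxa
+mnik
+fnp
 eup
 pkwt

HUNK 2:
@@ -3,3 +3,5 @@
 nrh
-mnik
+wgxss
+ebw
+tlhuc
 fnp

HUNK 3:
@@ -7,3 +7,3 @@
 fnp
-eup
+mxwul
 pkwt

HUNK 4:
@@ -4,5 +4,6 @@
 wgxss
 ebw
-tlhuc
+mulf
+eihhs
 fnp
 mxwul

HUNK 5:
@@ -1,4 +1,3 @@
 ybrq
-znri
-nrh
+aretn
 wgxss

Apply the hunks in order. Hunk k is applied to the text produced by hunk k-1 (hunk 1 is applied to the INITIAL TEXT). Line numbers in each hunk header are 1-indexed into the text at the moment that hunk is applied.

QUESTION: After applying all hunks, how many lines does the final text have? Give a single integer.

Hunk 1: at line 2 remove [jxa] add [mnik,fnp] -> 7 lines: ybrq znri nrh mnik fnp eup pkwt
Hunk 2: at line 3 remove [mnik] add [wgxss,ebw,tlhuc] -> 9 lines: ybrq znri nrh wgxss ebw tlhuc fnp eup pkwt
Hunk 3: at line 7 remove [eup] add [mxwul] -> 9 lines: ybrq znri nrh wgxss ebw tlhuc fnp mxwul pkwt
Hunk 4: at line 4 remove [tlhuc] add [mulf,eihhs] -> 10 lines: ybrq znri nrh wgxss ebw mulf eihhs fnp mxwul pkwt
Hunk 5: at line 1 remove [znri,nrh] add [aretn] -> 9 lines: ybrq aretn wgxss ebw mulf eihhs fnp mxwul pkwt
Final line count: 9

Answer: 9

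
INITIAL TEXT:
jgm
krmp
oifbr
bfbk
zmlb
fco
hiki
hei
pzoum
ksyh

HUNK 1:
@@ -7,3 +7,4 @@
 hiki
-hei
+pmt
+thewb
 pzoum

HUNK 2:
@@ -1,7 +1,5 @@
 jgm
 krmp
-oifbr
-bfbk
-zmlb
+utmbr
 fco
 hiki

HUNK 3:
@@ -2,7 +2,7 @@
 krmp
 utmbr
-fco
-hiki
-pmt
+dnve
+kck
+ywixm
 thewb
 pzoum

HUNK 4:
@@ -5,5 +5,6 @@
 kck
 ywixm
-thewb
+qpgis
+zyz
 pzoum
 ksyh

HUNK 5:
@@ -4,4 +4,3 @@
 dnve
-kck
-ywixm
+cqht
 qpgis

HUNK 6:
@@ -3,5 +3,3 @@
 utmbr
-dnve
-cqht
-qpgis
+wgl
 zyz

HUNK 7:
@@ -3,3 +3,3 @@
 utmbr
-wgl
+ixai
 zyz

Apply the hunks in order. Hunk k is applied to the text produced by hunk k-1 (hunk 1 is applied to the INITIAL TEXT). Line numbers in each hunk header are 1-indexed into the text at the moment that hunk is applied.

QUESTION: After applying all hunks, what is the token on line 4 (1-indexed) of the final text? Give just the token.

Answer: ixai

Derivation:
Hunk 1: at line 7 remove [hei] add [pmt,thewb] -> 11 lines: jgm krmp oifbr bfbk zmlb fco hiki pmt thewb pzoum ksyh
Hunk 2: at line 1 remove [oifbr,bfbk,zmlb] add [utmbr] -> 9 lines: jgm krmp utmbr fco hiki pmt thewb pzoum ksyh
Hunk 3: at line 2 remove [fco,hiki,pmt] add [dnve,kck,ywixm] -> 9 lines: jgm krmp utmbr dnve kck ywixm thewb pzoum ksyh
Hunk 4: at line 5 remove [thewb] add [qpgis,zyz] -> 10 lines: jgm krmp utmbr dnve kck ywixm qpgis zyz pzoum ksyh
Hunk 5: at line 4 remove [kck,ywixm] add [cqht] -> 9 lines: jgm krmp utmbr dnve cqht qpgis zyz pzoum ksyh
Hunk 6: at line 3 remove [dnve,cqht,qpgis] add [wgl] -> 7 lines: jgm krmp utmbr wgl zyz pzoum ksyh
Hunk 7: at line 3 remove [wgl] add [ixai] -> 7 lines: jgm krmp utmbr ixai zyz pzoum ksyh
Final line 4: ixai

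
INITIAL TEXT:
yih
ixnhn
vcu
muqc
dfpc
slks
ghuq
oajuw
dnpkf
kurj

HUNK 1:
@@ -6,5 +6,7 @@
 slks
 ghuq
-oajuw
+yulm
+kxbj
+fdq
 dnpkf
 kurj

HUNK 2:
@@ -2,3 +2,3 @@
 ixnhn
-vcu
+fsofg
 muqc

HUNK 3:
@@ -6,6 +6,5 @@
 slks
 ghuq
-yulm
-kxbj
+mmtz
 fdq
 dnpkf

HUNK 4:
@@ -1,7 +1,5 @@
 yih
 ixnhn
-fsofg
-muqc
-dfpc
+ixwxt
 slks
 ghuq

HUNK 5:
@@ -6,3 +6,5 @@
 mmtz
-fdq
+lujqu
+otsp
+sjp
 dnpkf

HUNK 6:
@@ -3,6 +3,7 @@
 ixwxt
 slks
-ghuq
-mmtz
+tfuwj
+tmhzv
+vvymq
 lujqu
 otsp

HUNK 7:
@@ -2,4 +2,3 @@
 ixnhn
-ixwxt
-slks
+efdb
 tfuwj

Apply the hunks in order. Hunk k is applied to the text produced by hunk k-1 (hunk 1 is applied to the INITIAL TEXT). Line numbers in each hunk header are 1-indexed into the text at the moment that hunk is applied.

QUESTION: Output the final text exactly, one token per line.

Hunk 1: at line 6 remove [oajuw] add [yulm,kxbj,fdq] -> 12 lines: yih ixnhn vcu muqc dfpc slks ghuq yulm kxbj fdq dnpkf kurj
Hunk 2: at line 2 remove [vcu] add [fsofg] -> 12 lines: yih ixnhn fsofg muqc dfpc slks ghuq yulm kxbj fdq dnpkf kurj
Hunk 3: at line 6 remove [yulm,kxbj] add [mmtz] -> 11 lines: yih ixnhn fsofg muqc dfpc slks ghuq mmtz fdq dnpkf kurj
Hunk 4: at line 1 remove [fsofg,muqc,dfpc] add [ixwxt] -> 9 lines: yih ixnhn ixwxt slks ghuq mmtz fdq dnpkf kurj
Hunk 5: at line 6 remove [fdq] add [lujqu,otsp,sjp] -> 11 lines: yih ixnhn ixwxt slks ghuq mmtz lujqu otsp sjp dnpkf kurj
Hunk 6: at line 3 remove [ghuq,mmtz] add [tfuwj,tmhzv,vvymq] -> 12 lines: yih ixnhn ixwxt slks tfuwj tmhzv vvymq lujqu otsp sjp dnpkf kurj
Hunk 7: at line 2 remove [ixwxt,slks] add [efdb] -> 11 lines: yih ixnhn efdb tfuwj tmhzv vvymq lujqu otsp sjp dnpkf kurj

Answer: yih
ixnhn
efdb
tfuwj
tmhzv
vvymq
lujqu
otsp
sjp
dnpkf
kurj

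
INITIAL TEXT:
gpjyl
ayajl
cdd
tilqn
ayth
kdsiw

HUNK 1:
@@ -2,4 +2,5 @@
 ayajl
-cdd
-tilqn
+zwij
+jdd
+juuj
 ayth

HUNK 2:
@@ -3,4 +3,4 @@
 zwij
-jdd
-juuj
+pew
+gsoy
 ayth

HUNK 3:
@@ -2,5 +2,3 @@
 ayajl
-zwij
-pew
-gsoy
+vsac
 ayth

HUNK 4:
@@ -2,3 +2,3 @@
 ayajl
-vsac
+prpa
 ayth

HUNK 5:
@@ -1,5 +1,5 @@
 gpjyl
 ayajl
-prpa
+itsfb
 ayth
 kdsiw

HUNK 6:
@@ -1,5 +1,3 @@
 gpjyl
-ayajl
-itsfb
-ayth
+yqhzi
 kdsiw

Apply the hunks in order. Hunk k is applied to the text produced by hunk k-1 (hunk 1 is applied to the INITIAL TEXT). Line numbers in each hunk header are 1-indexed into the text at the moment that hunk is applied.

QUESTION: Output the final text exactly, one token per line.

Hunk 1: at line 2 remove [cdd,tilqn] add [zwij,jdd,juuj] -> 7 lines: gpjyl ayajl zwij jdd juuj ayth kdsiw
Hunk 2: at line 3 remove [jdd,juuj] add [pew,gsoy] -> 7 lines: gpjyl ayajl zwij pew gsoy ayth kdsiw
Hunk 3: at line 2 remove [zwij,pew,gsoy] add [vsac] -> 5 lines: gpjyl ayajl vsac ayth kdsiw
Hunk 4: at line 2 remove [vsac] add [prpa] -> 5 lines: gpjyl ayajl prpa ayth kdsiw
Hunk 5: at line 1 remove [prpa] add [itsfb] -> 5 lines: gpjyl ayajl itsfb ayth kdsiw
Hunk 6: at line 1 remove [ayajl,itsfb,ayth] add [yqhzi] -> 3 lines: gpjyl yqhzi kdsiw

Answer: gpjyl
yqhzi
kdsiw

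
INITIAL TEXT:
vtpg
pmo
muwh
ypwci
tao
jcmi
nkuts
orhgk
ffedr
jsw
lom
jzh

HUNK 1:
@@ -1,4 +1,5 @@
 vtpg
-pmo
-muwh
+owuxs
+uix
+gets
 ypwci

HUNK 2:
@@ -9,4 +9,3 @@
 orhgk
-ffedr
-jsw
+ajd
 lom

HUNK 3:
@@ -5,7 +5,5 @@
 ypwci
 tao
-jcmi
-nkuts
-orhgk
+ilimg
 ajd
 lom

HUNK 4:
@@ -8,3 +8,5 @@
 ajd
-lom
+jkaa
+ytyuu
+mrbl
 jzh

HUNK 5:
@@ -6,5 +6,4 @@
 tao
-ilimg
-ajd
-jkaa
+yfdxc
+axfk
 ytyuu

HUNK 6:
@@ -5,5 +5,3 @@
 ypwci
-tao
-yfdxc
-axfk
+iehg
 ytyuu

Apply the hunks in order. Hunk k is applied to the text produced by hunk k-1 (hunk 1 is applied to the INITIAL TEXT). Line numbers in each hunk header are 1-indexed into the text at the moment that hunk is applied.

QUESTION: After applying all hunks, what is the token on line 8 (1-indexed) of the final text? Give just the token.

Answer: mrbl

Derivation:
Hunk 1: at line 1 remove [pmo,muwh] add [owuxs,uix,gets] -> 13 lines: vtpg owuxs uix gets ypwci tao jcmi nkuts orhgk ffedr jsw lom jzh
Hunk 2: at line 9 remove [ffedr,jsw] add [ajd] -> 12 lines: vtpg owuxs uix gets ypwci tao jcmi nkuts orhgk ajd lom jzh
Hunk 3: at line 5 remove [jcmi,nkuts,orhgk] add [ilimg] -> 10 lines: vtpg owuxs uix gets ypwci tao ilimg ajd lom jzh
Hunk 4: at line 8 remove [lom] add [jkaa,ytyuu,mrbl] -> 12 lines: vtpg owuxs uix gets ypwci tao ilimg ajd jkaa ytyuu mrbl jzh
Hunk 5: at line 6 remove [ilimg,ajd,jkaa] add [yfdxc,axfk] -> 11 lines: vtpg owuxs uix gets ypwci tao yfdxc axfk ytyuu mrbl jzh
Hunk 6: at line 5 remove [tao,yfdxc,axfk] add [iehg] -> 9 lines: vtpg owuxs uix gets ypwci iehg ytyuu mrbl jzh
Final line 8: mrbl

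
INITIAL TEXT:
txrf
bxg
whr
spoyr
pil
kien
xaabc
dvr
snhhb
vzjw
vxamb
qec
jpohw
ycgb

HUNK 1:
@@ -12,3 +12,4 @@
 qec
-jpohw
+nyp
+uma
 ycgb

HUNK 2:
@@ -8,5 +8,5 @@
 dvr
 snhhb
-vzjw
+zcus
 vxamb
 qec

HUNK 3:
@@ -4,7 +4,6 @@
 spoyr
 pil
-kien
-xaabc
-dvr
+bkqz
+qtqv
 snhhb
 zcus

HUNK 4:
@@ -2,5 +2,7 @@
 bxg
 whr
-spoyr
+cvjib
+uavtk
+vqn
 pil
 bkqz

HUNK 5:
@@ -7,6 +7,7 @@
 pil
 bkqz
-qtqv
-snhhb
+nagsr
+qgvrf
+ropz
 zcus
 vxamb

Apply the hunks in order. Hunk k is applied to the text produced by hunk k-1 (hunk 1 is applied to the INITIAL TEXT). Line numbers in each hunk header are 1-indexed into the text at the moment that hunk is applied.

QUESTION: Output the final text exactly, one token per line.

Hunk 1: at line 12 remove [jpohw] add [nyp,uma] -> 15 lines: txrf bxg whr spoyr pil kien xaabc dvr snhhb vzjw vxamb qec nyp uma ycgb
Hunk 2: at line 8 remove [vzjw] add [zcus] -> 15 lines: txrf bxg whr spoyr pil kien xaabc dvr snhhb zcus vxamb qec nyp uma ycgb
Hunk 3: at line 4 remove [kien,xaabc,dvr] add [bkqz,qtqv] -> 14 lines: txrf bxg whr spoyr pil bkqz qtqv snhhb zcus vxamb qec nyp uma ycgb
Hunk 4: at line 2 remove [spoyr] add [cvjib,uavtk,vqn] -> 16 lines: txrf bxg whr cvjib uavtk vqn pil bkqz qtqv snhhb zcus vxamb qec nyp uma ycgb
Hunk 5: at line 7 remove [qtqv,snhhb] add [nagsr,qgvrf,ropz] -> 17 lines: txrf bxg whr cvjib uavtk vqn pil bkqz nagsr qgvrf ropz zcus vxamb qec nyp uma ycgb

Answer: txrf
bxg
whr
cvjib
uavtk
vqn
pil
bkqz
nagsr
qgvrf
ropz
zcus
vxamb
qec
nyp
uma
ycgb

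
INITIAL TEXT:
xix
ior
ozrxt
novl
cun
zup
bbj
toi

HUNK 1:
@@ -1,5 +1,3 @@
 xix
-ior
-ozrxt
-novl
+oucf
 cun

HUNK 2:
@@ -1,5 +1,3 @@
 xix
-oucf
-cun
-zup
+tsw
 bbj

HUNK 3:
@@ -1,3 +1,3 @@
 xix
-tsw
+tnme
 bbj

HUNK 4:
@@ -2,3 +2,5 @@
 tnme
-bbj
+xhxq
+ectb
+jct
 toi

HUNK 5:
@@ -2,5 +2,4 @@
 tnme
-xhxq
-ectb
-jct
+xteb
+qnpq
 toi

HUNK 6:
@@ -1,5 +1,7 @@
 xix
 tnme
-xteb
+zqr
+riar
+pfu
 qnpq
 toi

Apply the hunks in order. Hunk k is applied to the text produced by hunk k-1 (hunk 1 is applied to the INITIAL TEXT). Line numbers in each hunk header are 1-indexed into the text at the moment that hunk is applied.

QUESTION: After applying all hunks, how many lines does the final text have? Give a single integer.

Hunk 1: at line 1 remove [ior,ozrxt,novl] add [oucf] -> 6 lines: xix oucf cun zup bbj toi
Hunk 2: at line 1 remove [oucf,cun,zup] add [tsw] -> 4 lines: xix tsw bbj toi
Hunk 3: at line 1 remove [tsw] add [tnme] -> 4 lines: xix tnme bbj toi
Hunk 4: at line 2 remove [bbj] add [xhxq,ectb,jct] -> 6 lines: xix tnme xhxq ectb jct toi
Hunk 5: at line 2 remove [xhxq,ectb,jct] add [xteb,qnpq] -> 5 lines: xix tnme xteb qnpq toi
Hunk 6: at line 1 remove [xteb] add [zqr,riar,pfu] -> 7 lines: xix tnme zqr riar pfu qnpq toi
Final line count: 7

Answer: 7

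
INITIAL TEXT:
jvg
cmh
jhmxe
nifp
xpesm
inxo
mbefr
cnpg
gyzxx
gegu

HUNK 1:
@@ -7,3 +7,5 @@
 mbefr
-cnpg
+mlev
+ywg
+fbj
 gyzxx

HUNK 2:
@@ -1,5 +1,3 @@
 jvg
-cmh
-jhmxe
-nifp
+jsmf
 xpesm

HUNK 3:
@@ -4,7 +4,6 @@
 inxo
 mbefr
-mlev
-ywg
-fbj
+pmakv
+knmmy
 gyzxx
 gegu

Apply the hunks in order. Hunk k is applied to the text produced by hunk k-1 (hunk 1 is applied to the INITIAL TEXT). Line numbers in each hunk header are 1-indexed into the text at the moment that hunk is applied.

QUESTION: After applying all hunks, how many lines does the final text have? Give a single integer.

Answer: 9

Derivation:
Hunk 1: at line 7 remove [cnpg] add [mlev,ywg,fbj] -> 12 lines: jvg cmh jhmxe nifp xpesm inxo mbefr mlev ywg fbj gyzxx gegu
Hunk 2: at line 1 remove [cmh,jhmxe,nifp] add [jsmf] -> 10 lines: jvg jsmf xpesm inxo mbefr mlev ywg fbj gyzxx gegu
Hunk 3: at line 4 remove [mlev,ywg,fbj] add [pmakv,knmmy] -> 9 lines: jvg jsmf xpesm inxo mbefr pmakv knmmy gyzxx gegu
Final line count: 9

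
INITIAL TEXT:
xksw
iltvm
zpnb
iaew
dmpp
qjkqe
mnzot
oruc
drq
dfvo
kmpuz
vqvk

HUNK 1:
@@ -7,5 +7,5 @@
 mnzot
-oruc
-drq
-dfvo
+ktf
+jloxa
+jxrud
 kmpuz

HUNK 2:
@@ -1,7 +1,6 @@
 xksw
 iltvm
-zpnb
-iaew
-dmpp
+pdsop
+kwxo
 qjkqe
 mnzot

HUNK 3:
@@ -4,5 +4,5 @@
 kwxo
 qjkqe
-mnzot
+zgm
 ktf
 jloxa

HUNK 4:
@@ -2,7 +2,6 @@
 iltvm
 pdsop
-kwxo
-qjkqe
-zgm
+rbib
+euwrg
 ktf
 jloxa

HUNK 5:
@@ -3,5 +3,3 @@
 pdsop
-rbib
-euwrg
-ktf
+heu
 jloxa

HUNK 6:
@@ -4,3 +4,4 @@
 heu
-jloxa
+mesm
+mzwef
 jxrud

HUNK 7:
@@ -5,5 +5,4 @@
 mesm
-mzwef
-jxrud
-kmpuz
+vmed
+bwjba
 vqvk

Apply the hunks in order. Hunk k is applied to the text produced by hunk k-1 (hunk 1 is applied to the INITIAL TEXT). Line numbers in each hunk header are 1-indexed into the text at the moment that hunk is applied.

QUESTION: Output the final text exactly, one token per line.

Hunk 1: at line 7 remove [oruc,drq,dfvo] add [ktf,jloxa,jxrud] -> 12 lines: xksw iltvm zpnb iaew dmpp qjkqe mnzot ktf jloxa jxrud kmpuz vqvk
Hunk 2: at line 1 remove [zpnb,iaew,dmpp] add [pdsop,kwxo] -> 11 lines: xksw iltvm pdsop kwxo qjkqe mnzot ktf jloxa jxrud kmpuz vqvk
Hunk 3: at line 4 remove [mnzot] add [zgm] -> 11 lines: xksw iltvm pdsop kwxo qjkqe zgm ktf jloxa jxrud kmpuz vqvk
Hunk 4: at line 2 remove [kwxo,qjkqe,zgm] add [rbib,euwrg] -> 10 lines: xksw iltvm pdsop rbib euwrg ktf jloxa jxrud kmpuz vqvk
Hunk 5: at line 3 remove [rbib,euwrg,ktf] add [heu] -> 8 lines: xksw iltvm pdsop heu jloxa jxrud kmpuz vqvk
Hunk 6: at line 4 remove [jloxa] add [mesm,mzwef] -> 9 lines: xksw iltvm pdsop heu mesm mzwef jxrud kmpuz vqvk
Hunk 7: at line 5 remove [mzwef,jxrud,kmpuz] add [vmed,bwjba] -> 8 lines: xksw iltvm pdsop heu mesm vmed bwjba vqvk

Answer: xksw
iltvm
pdsop
heu
mesm
vmed
bwjba
vqvk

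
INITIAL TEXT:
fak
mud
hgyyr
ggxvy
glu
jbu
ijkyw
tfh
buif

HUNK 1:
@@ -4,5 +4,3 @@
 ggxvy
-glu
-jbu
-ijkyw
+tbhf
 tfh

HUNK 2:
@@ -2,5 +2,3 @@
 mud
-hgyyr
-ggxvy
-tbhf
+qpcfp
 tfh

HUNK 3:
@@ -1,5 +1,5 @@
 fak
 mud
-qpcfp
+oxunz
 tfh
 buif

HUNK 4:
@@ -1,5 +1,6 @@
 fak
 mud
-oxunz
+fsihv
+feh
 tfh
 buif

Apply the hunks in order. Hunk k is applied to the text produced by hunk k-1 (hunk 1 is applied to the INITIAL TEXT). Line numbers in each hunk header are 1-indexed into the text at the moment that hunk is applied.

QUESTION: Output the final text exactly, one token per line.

Answer: fak
mud
fsihv
feh
tfh
buif

Derivation:
Hunk 1: at line 4 remove [glu,jbu,ijkyw] add [tbhf] -> 7 lines: fak mud hgyyr ggxvy tbhf tfh buif
Hunk 2: at line 2 remove [hgyyr,ggxvy,tbhf] add [qpcfp] -> 5 lines: fak mud qpcfp tfh buif
Hunk 3: at line 1 remove [qpcfp] add [oxunz] -> 5 lines: fak mud oxunz tfh buif
Hunk 4: at line 1 remove [oxunz] add [fsihv,feh] -> 6 lines: fak mud fsihv feh tfh buif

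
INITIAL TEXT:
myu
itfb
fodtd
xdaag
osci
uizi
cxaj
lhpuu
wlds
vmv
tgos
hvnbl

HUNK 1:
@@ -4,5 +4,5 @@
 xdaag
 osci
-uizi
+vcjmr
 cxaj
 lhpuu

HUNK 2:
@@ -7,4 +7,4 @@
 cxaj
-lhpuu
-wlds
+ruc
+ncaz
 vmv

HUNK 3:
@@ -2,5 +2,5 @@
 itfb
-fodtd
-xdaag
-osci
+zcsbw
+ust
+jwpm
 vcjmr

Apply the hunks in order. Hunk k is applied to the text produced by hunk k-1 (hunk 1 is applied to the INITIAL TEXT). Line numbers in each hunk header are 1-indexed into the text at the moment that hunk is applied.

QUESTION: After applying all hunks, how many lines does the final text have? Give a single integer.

Answer: 12

Derivation:
Hunk 1: at line 4 remove [uizi] add [vcjmr] -> 12 lines: myu itfb fodtd xdaag osci vcjmr cxaj lhpuu wlds vmv tgos hvnbl
Hunk 2: at line 7 remove [lhpuu,wlds] add [ruc,ncaz] -> 12 lines: myu itfb fodtd xdaag osci vcjmr cxaj ruc ncaz vmv tgos hvnbl
Hunk 3: at line 2 remove [fodtd,xdaag,osci] add [zcsbw,ust,jwpm] -> 12 lines: myu itfb zcsbw ust jwpm vcjmr cxaj ruc ncaz vmv tgos hvnbl
Final line count: 12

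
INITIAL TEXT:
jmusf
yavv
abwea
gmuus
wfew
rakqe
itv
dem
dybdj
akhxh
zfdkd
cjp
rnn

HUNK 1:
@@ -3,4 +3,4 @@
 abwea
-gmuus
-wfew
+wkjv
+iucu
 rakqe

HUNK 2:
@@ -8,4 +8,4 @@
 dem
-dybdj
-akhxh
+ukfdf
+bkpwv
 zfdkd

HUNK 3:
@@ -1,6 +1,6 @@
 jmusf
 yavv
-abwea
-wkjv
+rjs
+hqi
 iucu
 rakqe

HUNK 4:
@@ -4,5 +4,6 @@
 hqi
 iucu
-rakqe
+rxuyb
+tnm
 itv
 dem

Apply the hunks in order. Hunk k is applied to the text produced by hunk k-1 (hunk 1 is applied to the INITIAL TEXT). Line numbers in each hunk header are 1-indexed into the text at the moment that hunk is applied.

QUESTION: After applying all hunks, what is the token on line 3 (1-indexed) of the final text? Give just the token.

Hunk 1: at line 3 remove [gmuus,wfew] add [wkjv,iucu] -> 13 lines: jmusf yavv abwea wkjv iucu rakqe itv dem dybdj akhxh zfdkd cjp rnn
Hunk 2: at line 8 remove [dybdj,akhxh] add [ukfdf,bkpwv] -> 13 lines: jmusf yavv abwea wkjv iucu rakqe itv dem ukfdf bkpwv zfdkd cjp rnn
Hunk 3: at line 1 remove [abwea,wkjv] add [rjs,hqi] -> 13 lines: jmusf yavv rjs hqi iucu rakqe itv dem ukfdf bkpwv zfdkd cjp rnn
Hunk 4: at line 4 remove [rakqe] add [rxuyb,tnm] -> 14 lines: jmusf yavv rjs hqi iucu rxuyb tnm itv dem ukfdf bkpwv zfdkd cjp rnn
Final line 3: rjs

Answer: rjs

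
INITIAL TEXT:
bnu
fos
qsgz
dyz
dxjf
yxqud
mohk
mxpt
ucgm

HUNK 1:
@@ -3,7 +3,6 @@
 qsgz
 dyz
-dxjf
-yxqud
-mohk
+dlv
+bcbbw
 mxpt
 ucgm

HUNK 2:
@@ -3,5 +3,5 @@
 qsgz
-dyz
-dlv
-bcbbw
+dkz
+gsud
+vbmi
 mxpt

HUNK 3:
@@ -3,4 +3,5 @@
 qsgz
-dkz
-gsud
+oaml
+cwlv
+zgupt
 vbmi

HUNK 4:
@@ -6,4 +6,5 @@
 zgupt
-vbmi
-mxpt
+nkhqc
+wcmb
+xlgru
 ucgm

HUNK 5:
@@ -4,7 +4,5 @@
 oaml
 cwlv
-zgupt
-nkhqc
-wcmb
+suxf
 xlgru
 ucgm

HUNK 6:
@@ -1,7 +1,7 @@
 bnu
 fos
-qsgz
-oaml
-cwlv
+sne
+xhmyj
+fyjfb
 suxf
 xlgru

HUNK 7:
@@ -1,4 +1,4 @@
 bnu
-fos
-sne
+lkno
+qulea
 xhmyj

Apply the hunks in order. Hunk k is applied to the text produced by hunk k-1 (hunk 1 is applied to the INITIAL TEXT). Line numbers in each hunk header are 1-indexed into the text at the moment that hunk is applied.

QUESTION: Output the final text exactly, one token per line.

Answer: bnu
lkno
qulea
xhmyj
fyjfb
suxf
xlgru
ucgm

Derivation:
Hunk 1: at line 3 remove [dxjf,yxqud,mohk] add [dlv,bcbbw] -> 8 lines: bnu fos qsgz dyz dlv bcbbw mxpt ucgm
Hunk 2: at line 3 remove [dyz,dlv,bcbbw] add [dkz,gsud,vbmi] -> 8 lines: bnu fos qsgz dkz gsud vbmi mxpt ucgm
Hunk 3: at line 3 remove [dkz,gsud] add [oaml,cwlv,zgupt] -> 9 lines: bnu fos qsgz oaml cwlv zgupt vbmi mxpt ucgm
Hunk 4: at line 6 remove [vbmi,mxpt] add [nkhqc,wcmb,xlgru] -> 10 lines: bnu fos qsgz oaml cwlv zgupt nkhqc wcmb xlgru ucgm
Hunk 5: at line 4 remove [zgupt,nkhqc,wcmb] add [suxf] -> 8 lines: bnu fos qsgz oaml cwlv suxf xlgru ucgm
Hunk 6: at line 1 remove [qsgz,oaml,cwlv] add [sne,xhmyj,fyjfb] -> 8 lines: bnu fos sne xhmyj fyjfb suxf xlgru ucgm
Hunk 7: at line 1 remove [fos,sne] add [lkno,qulea] -> 8 lines: bnu lkno qulea xhmyj fyjfb suxf xlgru ucgm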